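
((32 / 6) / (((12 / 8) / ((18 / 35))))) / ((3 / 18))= 384 / 35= 10.97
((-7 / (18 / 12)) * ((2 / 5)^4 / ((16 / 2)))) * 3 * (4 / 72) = -14 / 5625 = -0.00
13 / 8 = 1.62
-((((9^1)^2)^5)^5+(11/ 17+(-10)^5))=-8761417852444192627619839206015561635935826174028/ 17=-515377520732011331036461100000000000000000000000.00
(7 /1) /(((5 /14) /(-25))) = -490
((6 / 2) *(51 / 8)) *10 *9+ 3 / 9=20659 / 12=1721.58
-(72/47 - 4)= 2.47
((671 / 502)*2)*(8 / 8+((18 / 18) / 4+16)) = 46299 / 1004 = 46.11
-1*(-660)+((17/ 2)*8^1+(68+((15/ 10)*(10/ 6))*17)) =1677/ 2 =838.50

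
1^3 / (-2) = -0.50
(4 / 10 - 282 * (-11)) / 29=15512 / 145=106.98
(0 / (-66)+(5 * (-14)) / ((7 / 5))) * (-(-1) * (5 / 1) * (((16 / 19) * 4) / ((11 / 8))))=-612.44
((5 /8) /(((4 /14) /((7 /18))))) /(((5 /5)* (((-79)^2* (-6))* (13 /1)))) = -245 /140197824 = -0.00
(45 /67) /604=0.00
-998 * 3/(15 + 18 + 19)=-1497/26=-57.58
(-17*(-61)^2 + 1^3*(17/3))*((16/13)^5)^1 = -198971490304/1113879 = -178629.36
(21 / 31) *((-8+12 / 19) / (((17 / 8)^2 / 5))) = -940800 / 170221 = -5.53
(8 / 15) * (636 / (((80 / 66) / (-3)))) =-20988 / 25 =-839.52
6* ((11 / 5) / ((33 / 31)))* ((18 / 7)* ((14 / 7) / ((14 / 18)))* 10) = 819.92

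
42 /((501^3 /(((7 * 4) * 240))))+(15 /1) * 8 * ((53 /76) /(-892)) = -10842304615 /118402024386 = -0.09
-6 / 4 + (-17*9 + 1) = -307 / 2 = -153.50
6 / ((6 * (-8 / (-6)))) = 3 / 4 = 0.75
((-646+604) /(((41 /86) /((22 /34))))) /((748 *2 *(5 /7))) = -6321 /118490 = -0.05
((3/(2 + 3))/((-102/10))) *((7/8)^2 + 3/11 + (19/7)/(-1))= 8259/83776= 0.10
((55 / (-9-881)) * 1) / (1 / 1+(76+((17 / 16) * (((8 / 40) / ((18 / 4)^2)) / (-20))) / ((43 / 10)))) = -766260 / 954758447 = -0.00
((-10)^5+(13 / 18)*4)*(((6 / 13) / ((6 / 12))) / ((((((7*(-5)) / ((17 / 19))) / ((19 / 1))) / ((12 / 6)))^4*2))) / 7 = -2405335310528 / 409670625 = -5871.39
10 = 10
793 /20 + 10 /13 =40.42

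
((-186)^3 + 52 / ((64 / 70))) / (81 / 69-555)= 1184003039 / 101904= 11618.81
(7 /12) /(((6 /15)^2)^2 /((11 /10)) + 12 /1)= 9625 /198384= 0.05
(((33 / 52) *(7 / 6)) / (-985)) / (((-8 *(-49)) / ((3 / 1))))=-33 / 5736640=-0.00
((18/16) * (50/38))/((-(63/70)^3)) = -3125/1539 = -2.03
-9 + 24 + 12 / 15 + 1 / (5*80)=15.80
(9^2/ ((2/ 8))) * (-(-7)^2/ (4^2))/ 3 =-1323/ 4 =-330.75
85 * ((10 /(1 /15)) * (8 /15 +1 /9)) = 8216.67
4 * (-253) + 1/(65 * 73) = -4801939/4745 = -1012.00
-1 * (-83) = 83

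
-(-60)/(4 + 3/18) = 72/5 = 14.40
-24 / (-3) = 8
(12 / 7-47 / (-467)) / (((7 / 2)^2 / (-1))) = -23732 / 160181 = -0.15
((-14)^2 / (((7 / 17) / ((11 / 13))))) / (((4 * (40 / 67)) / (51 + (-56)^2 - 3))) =34905794 / 65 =537012.22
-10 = -10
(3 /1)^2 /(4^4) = 9 /256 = 0.04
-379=-379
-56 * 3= -168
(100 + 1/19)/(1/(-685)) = -1302185/19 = -68536.05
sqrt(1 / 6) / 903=sqrt(6) / 5418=0.00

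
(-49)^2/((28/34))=5831/2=2915.50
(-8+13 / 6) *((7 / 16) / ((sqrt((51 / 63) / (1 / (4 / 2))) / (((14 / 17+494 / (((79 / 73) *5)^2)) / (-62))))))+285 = 191660609 *sqrt(714) / 8946099040+285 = 285.57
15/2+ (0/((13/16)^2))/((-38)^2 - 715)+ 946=1907/2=953.50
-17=-17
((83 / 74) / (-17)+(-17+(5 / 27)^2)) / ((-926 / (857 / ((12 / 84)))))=93701086549 / 849217932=110.34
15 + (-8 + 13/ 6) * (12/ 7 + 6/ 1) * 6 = -255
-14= -14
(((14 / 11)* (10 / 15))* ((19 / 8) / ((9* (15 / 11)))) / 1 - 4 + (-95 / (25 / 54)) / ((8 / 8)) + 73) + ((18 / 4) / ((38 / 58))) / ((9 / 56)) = -1435871 / 15390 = -93.30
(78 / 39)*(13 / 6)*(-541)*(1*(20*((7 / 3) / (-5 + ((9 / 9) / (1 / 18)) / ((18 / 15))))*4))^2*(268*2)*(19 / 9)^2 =-4267648706048 / 2187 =-1951371150.46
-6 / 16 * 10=-15 / 4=-3.75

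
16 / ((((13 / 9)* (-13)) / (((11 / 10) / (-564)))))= 66 / 39715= 0.00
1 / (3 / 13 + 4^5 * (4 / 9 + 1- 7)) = -117 / 665573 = -0.00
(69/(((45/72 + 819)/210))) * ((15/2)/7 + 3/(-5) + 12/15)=147384/6557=22.48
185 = 185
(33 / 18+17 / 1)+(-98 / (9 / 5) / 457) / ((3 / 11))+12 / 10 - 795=-95677037 / 123390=-775.40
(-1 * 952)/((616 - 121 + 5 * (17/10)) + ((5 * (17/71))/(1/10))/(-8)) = -38624/20367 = -1.90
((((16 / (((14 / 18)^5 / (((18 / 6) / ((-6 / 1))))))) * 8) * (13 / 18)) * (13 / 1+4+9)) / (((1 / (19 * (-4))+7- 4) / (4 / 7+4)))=-172583903232 / 26706323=-6462.29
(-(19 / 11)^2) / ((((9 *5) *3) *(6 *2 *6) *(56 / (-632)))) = 0.00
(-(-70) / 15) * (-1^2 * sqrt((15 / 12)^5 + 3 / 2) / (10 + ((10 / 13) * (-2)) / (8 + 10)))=-273 * sqrt(4661) / 18560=-1.00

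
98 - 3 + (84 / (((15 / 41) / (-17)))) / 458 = 86.48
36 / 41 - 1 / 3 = 67 / 123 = 0.54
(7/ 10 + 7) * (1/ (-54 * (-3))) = 77/ 1620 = 0.05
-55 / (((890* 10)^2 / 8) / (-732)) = 4026 / 990125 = 0.00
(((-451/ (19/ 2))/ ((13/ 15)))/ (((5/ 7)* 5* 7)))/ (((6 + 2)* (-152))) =1353/ 750880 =0.00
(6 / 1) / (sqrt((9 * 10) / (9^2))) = 9 * sqrt(10) / 5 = 5.69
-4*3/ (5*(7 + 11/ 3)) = -9/ 40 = -0.22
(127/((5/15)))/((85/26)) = 116.54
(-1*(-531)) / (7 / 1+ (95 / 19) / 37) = 6549 / 88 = 74.42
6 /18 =0.33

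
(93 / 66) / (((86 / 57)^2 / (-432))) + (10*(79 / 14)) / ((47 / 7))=-247590917 / 955933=-259.00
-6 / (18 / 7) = -7 / 3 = -2.33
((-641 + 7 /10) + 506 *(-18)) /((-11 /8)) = 389932 /55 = 7089.67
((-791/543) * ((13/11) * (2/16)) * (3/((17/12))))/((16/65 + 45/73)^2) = -0.61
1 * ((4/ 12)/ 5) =1/ 15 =0.07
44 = 44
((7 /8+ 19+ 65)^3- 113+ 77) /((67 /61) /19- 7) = -362799923713 /4119552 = -88067.81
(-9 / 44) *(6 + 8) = -2.86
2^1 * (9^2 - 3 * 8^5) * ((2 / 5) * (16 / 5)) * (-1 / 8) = 785784 / 25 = 31431.36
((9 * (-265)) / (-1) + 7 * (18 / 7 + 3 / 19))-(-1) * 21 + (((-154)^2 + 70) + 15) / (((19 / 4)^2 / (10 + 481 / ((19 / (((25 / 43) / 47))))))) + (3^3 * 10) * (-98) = -182363799963 / 13862039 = -13155.63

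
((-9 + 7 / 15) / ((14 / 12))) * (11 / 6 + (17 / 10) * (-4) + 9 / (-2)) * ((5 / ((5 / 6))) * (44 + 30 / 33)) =35915776 / 1925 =18657.55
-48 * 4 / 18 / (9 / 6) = -64 / 9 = -7.11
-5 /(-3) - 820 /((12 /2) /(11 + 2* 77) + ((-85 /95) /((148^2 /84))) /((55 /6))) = -7038061735 /308919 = -22782.87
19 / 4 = 4.75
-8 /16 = -1 /2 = -0.50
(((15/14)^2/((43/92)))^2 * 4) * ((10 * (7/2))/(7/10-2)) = -5356125000/8244691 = -649.65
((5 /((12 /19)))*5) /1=475 /12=39.58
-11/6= -1.83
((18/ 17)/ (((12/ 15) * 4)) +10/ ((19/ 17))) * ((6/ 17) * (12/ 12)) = 71925/ 21964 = 3.27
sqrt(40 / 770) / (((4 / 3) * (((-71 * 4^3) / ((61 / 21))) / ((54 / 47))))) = -1647 * sqrt(77) / 115113152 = -0.00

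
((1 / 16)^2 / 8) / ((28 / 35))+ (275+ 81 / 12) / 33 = 2308261 / 270336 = 8.54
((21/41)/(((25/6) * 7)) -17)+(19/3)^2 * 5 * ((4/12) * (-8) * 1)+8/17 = -259385413/470475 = -551.33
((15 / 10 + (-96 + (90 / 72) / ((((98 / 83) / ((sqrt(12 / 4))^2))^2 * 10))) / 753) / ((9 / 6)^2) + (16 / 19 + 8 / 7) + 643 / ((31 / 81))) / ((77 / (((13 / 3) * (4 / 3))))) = 559064236400891 / 4427788990086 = 126.26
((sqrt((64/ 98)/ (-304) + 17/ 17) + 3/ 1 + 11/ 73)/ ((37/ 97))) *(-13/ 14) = -145015/ 18907 - 1261 *sqrt(17651)/ 68894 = -10.10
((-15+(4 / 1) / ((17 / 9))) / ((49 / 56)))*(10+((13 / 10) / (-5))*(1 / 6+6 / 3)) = -413326 / 2975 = -138.93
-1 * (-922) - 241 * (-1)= 1163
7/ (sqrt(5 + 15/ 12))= 2.80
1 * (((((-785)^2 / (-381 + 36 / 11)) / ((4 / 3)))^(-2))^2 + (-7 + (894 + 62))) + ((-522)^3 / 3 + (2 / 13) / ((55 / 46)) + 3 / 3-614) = -2081989356096210179818204994958852 / 43912820199210221163458125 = -47411879.87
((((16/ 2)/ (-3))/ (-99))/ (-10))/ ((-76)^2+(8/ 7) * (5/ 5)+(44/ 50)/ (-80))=-5600/ 12010657131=-0.00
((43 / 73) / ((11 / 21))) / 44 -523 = -18477733 / 35332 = -522.97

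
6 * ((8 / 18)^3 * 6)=256 / 81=3.16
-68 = -68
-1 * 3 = -3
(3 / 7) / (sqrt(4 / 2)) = 3 * sqrt(2) / 14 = 0.30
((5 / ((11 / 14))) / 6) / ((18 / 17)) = 595 / 594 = 1.00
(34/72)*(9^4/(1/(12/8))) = 4647.38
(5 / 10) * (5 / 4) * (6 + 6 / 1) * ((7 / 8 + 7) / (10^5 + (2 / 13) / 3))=0.00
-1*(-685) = 685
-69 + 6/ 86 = -2964/ 43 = -68.93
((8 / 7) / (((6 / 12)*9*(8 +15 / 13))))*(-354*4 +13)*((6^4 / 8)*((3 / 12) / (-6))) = 218868 / 833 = 262.75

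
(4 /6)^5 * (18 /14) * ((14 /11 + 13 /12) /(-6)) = -1244 /18711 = -0.07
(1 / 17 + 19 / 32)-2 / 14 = 1941 / 3808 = 0.51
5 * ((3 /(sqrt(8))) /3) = 5 * sqrt(2) /4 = 1.77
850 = 850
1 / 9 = 0.11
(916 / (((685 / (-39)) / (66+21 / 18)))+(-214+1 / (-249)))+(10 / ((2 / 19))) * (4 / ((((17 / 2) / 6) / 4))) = -7666344161 / 2899605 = -2643.93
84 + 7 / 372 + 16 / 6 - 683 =-73943 / 124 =-596.31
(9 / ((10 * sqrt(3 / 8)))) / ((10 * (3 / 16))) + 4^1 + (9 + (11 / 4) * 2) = 8 * sqrt(6) / 25 + 37 / 2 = 19.28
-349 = -349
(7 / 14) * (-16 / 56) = -1 / 7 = -0.14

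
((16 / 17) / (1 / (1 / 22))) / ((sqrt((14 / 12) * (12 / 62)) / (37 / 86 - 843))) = -289844 * sqrt(217) / 56287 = -75.86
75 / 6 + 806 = 1637 / 2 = 818.50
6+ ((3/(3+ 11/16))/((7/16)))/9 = 7690/1239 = 6.21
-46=-46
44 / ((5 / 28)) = 1232 / 5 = 246.40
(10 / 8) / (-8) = -5 / 32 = -0.16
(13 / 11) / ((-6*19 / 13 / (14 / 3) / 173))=-204659 / 1881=-108.80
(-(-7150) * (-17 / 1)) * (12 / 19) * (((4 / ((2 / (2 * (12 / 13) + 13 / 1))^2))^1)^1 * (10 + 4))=-58510729200 / 247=-236885543.32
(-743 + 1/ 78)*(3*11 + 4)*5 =-10721305/ 78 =-137452.63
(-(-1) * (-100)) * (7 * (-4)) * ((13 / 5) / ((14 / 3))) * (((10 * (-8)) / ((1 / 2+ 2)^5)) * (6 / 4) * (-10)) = 479232 / 25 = 19169.28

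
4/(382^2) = 1/36481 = 0.00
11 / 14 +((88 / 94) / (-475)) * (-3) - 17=-5065927 / 312550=-16.21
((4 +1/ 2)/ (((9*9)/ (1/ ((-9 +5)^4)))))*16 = 1/ 288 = 0.00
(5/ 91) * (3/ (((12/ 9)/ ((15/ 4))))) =675/ 1456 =0.46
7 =7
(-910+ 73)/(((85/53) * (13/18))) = -798498/1105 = -722.62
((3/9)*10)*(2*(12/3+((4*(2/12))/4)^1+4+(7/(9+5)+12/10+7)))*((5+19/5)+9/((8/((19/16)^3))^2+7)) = 5874368934908/5739803145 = 1023.44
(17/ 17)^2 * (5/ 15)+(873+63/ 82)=215029/ 246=874.10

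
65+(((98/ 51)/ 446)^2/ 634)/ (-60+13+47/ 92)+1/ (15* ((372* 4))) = 4038460947669076007/ 62130125601545040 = 65.00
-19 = -19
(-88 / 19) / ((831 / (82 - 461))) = 33352 / 15789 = 2.11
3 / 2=1.50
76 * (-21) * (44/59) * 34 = -2387616/59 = -40468.07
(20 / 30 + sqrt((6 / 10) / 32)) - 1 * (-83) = sqrt(30) / 40 + 251 / 3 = 83.80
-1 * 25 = -25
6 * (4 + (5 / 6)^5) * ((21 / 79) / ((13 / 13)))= 239603 / 34128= 7.02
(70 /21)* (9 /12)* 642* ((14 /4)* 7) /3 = 26215 /2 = 13107.50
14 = 14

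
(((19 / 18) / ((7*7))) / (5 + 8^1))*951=6023 / 3822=1.58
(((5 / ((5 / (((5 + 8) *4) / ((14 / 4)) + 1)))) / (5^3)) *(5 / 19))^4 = 151807041 / 122226844140625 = 0.00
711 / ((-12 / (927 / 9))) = -24411 / 4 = -6102.75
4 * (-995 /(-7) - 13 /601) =2391616 /4207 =568.48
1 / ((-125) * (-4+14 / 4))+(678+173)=106377 / 125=851.02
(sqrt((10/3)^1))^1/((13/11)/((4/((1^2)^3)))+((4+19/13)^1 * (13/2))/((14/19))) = 154 * sqrt(30)/22395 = 0.04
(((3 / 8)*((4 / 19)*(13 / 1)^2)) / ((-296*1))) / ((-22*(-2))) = -507 / 494912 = -0.00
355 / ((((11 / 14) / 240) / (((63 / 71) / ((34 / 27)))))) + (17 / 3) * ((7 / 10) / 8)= 3429238253 / 44880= 76409.05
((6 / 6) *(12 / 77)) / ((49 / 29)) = 348 / 3773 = 0.09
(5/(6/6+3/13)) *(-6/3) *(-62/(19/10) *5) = 50375/38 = 1325.66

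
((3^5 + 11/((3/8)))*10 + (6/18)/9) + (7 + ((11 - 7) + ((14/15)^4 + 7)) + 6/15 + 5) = 139093666/50625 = 2747.53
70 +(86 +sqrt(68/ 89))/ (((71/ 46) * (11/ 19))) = 1748 * sqrt(1513)/ 69509 +129834/ 781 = 167.22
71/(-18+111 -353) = -71/260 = -0.27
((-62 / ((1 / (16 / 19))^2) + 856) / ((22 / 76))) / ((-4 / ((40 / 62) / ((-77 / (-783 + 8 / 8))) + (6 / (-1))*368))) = 770214753632 / 498883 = 1543878.53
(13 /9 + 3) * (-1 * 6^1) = -80 /3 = -26.67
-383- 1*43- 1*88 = -514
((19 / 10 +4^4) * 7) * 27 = 487431 / 10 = 48743.10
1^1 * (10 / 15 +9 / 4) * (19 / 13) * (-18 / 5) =-399 / 26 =-15.35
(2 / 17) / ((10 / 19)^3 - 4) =-6859 / 224706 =-0.03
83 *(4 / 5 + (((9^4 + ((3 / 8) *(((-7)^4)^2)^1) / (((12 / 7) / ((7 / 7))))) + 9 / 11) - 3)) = 185172444979 / 1760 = 105211616.47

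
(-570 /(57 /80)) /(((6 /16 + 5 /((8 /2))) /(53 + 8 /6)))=-1043200 /39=-26748.72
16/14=8/7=1.14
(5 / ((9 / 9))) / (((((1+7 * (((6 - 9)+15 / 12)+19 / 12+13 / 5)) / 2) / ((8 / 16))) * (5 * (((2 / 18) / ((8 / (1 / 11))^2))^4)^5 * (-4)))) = -54855267621580673916343905577971564061789293931163102360392470560667914211426667710208377429688320 / 541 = -101396058450241541435016500000000000000000000000000000000000000000000000000000000000000000000000.00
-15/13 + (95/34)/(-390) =-3079/2652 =-1.16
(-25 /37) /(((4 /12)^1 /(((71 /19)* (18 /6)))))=-15975 /703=-22.72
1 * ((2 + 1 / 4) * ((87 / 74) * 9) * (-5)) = -35235 / 296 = -119.04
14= 14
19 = 19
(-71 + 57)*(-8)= 112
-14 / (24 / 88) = -154 / 3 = -51.33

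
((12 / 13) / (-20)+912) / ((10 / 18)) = 533493 / 325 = 1641.52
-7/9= -0.78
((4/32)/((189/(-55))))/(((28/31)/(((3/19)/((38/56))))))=-1705/181944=-0.01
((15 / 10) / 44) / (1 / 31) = 93 / 88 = 1.06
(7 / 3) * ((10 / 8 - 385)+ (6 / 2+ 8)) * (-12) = 10437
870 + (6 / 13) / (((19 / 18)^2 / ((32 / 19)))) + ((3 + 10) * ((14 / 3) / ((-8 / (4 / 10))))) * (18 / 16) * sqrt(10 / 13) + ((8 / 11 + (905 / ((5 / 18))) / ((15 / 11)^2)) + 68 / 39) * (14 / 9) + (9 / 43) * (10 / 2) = 3598.05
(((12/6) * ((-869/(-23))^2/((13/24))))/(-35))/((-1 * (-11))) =-3295248/240695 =-13.69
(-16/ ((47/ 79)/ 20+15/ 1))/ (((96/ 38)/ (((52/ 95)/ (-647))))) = 0.00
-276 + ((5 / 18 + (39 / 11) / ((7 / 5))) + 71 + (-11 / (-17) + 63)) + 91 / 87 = -93951233 / 683298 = -137.50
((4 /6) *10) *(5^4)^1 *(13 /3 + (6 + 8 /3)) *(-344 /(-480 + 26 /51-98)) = 237575000 /7363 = 32266.06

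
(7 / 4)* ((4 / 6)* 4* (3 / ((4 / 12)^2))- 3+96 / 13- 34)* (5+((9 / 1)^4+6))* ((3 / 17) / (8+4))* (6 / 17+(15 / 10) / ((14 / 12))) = 13579395 / 1156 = 11746.88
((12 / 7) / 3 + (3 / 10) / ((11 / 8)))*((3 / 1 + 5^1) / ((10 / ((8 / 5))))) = 9728 / 9625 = 1.01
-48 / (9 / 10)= -160 / 3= -53.33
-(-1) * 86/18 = 43/9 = 4.78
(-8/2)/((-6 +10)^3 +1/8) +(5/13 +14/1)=95515/6669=14.32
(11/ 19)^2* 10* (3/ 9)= 1.12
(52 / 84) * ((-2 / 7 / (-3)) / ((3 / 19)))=494 / 1323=0.37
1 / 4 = 0.25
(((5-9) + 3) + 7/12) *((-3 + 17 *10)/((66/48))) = -1670/33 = -50.61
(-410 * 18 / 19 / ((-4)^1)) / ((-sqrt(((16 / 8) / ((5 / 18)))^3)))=-1025 * sqrt(5) / 456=-5.03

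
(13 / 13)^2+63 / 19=82 / 19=4.32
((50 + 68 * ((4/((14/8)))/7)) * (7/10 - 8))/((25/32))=-4132384/6125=-674.67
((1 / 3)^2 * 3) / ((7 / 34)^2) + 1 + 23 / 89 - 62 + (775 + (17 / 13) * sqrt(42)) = 17 * sqrt(42) / 13 + 9447527 / 13083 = 730.60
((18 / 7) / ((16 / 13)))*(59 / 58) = 6903 / 3248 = 2.13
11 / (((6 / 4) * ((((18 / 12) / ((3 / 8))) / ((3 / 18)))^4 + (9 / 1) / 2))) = 0.00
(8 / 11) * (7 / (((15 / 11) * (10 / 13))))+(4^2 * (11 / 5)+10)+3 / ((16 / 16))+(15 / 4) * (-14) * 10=-35396 / 75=-471.95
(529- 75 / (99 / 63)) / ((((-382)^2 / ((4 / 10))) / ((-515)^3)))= -72311209225 / 401291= -180196.44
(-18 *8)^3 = -2985984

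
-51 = -51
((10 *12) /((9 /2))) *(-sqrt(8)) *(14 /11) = -2240 *sqrt(2) /33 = -96.00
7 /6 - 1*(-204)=1231 /6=205.17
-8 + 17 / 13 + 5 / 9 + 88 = 9578 / 117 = 81.86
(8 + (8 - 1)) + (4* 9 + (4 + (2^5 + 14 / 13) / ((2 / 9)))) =2650 / 13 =203.85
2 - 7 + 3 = -2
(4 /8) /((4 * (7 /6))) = 3 /28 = 0.11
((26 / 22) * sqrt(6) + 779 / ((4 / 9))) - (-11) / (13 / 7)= 13 * sqrt(6) / 11 + 91451 / 52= 1761.57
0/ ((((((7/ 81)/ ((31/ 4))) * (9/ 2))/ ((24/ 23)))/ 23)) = 0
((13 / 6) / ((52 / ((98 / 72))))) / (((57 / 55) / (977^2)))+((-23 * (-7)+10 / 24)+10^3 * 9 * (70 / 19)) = 4213365103 / 49248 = 85554.03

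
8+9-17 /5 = 68 /5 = 13.60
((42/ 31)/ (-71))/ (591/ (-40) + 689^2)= -240/ 5970448007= -0.00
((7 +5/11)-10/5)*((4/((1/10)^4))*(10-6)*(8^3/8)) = 614400000/11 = 55854545.45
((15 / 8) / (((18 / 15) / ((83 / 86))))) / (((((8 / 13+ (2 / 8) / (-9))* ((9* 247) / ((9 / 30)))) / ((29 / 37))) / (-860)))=-7221 / 30932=-0.23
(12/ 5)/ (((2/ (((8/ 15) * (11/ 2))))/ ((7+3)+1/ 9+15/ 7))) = 67936/ 1575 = 43.13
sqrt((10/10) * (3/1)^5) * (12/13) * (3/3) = 108 * sqrt(3)/13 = 14.39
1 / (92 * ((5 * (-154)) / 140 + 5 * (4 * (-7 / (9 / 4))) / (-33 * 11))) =-0.00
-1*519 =-519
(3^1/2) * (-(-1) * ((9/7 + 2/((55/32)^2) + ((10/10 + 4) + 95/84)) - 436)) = -641.86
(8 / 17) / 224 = 1 / 476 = 0.00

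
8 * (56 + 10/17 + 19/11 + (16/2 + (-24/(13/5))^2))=1212.18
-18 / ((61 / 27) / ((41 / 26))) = -9963 / 793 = -12.56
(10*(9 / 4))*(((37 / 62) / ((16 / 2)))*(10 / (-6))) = -2775 / 992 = -2.80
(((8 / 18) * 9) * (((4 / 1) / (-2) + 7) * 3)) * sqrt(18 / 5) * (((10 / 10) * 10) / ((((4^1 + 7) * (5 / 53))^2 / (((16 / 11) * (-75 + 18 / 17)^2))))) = 5112988002432 * sqrt(10) / 1923295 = 8406764.30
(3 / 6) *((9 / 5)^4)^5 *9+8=109420515010418609209 / 190734863281250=573678.63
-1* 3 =-3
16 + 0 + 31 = 47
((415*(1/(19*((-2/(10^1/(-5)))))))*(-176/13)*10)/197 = -730400/48659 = -15.01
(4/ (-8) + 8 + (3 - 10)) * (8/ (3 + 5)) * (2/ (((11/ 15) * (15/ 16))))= 16/ 11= 1.45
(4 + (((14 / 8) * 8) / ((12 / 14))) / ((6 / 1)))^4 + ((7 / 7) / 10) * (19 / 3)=2042.61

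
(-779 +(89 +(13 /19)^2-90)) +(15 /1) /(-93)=-8725546 /11191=-779.69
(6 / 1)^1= 6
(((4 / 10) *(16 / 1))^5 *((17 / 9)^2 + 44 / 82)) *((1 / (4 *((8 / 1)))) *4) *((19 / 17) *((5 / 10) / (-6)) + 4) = 11391632146432 / 529284375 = 21522.71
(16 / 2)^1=8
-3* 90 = -270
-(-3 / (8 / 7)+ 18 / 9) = 5 / 8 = 0.62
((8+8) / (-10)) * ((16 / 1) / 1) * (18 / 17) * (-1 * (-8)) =-18432 / 85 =-216.85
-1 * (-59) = 59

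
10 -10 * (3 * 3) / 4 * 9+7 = -371 / 2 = -185.50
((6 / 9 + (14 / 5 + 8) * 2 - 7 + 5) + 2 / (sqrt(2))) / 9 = sqrt(2) / 9 + 304 / 135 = 2.41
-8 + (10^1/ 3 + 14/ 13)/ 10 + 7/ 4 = -4531/ 780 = -5.81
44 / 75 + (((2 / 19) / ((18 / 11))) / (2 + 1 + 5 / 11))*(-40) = -12848 / 81225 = -0.16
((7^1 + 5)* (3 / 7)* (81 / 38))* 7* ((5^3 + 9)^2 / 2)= 13089924 / 19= 688943.37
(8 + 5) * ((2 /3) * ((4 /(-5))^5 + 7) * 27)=4879134 /3125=1561.32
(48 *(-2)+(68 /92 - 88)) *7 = -29505 /23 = -1282.83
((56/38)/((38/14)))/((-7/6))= -168/361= -0.47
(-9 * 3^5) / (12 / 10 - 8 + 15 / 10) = 412.64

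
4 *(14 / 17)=56 / 17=3.29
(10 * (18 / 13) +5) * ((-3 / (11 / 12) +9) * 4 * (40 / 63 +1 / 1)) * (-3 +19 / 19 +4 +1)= 302820 / 143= 2117.62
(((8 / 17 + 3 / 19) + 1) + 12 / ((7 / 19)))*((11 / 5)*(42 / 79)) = 5103516 / 127585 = 40.00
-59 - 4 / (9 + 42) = -3013 / 51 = -59.08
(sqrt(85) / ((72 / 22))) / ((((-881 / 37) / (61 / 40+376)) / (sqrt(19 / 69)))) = -6146107 * sqrt(111435) / 87536160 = -23.44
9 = 9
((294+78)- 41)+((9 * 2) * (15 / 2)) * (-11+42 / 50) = -5203 / 5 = -1040.60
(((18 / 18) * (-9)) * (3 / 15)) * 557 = -5013 / 5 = -1002.60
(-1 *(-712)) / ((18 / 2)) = 712 / 9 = 79.11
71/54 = 1.31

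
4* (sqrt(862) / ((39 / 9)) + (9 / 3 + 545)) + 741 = 12* sqrt(862) / 13 + 2933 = 2960.10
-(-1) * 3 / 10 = 3 / 10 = 0.30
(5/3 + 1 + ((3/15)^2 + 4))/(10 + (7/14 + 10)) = 1006/3075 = 0.33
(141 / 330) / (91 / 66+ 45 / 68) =4794 / 22895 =0.21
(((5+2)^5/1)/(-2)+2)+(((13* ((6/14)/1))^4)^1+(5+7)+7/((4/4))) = -35625883/4802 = -7418.97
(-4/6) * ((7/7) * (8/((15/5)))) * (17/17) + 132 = 1172/9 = 130.22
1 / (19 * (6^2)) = 1 / 684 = 0.00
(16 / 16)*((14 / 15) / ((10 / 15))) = 7 / 5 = 1.40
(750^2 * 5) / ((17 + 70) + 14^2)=2812500 / 283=9938.16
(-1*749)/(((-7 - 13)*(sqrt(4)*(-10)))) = -749/400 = -1.87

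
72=72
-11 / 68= -0.16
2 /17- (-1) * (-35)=-34.88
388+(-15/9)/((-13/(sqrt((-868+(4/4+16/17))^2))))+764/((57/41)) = 4402975/4199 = 1048.58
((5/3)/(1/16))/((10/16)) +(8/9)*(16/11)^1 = 4352/99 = 43.96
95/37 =2.57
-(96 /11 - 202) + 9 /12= 8537 /44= 194.02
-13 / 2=-6.50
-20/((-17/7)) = 140/17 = 8.24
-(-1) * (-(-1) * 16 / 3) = 16 / 3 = 5.33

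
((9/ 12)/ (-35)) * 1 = -3/ 140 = -0.02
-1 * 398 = -398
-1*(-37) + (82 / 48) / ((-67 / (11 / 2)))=118541 / 3216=36.86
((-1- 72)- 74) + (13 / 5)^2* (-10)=-1073 / 5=-214.60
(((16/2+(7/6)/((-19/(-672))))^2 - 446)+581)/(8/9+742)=8323479/2413646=3.45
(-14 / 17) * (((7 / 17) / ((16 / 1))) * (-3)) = 147 / 2312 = 0.06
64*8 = 512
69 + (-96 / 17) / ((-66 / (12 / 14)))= 90417 / 1309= 69.07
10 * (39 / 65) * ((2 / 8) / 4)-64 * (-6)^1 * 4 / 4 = 3075 / 8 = 384.38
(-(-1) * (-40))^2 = 1600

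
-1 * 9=-9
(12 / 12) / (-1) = -1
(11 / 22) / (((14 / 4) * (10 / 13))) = 13 / 70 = 0.19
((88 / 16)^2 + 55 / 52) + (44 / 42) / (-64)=273361 / 8736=31.29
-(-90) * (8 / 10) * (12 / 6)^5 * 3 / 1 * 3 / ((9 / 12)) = 27648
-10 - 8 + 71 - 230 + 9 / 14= -2469 / 14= -176.36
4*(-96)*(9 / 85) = -3456 / 85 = -40.66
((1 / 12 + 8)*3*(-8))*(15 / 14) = -1455 / 7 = -207.86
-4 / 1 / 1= -4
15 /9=5 /3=1.67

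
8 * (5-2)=24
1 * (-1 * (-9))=9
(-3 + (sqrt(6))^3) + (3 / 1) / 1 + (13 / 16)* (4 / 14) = 14.93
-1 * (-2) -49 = -47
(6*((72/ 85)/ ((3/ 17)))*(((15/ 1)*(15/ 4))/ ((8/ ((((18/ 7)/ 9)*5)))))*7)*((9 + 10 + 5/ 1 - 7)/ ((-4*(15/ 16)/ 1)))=-9180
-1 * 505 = -505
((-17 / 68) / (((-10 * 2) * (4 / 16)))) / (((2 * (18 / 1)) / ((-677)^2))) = 458329 / 720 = 636.57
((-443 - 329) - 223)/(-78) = 995/78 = 12.76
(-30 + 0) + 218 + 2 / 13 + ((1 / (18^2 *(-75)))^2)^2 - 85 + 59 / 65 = 104.06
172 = 172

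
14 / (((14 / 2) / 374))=748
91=91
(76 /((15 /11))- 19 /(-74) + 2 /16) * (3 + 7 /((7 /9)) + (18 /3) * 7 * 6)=2740661 /185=14814.38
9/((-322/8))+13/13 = 125/161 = 0.78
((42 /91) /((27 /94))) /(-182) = -94 /10647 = -0.01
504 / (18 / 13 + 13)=6552 / 187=35.04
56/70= 4/5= 0.80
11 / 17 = 0.65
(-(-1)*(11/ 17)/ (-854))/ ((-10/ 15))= 33/ 29036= 0.00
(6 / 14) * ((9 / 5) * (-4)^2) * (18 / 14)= 3888 / 245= 15.87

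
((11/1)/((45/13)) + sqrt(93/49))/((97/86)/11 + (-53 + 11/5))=-135278/2158191 - 4730* sqrt(93)/1678593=-0.09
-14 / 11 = -1.27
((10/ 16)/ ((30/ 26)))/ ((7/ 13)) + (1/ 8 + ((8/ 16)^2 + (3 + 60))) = 1352/ 21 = 64.38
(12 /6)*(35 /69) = 70 /69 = 1.01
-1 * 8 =-8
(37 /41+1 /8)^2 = 113569 /107584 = 1.06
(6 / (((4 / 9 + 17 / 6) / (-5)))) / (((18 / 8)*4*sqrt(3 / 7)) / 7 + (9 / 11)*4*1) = -181104 / 60475 + 10164*sqrt(21) / 60475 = -2.22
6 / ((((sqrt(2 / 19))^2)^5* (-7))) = -7428297 / 112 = -66324.08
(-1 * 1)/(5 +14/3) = -3/29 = -0.10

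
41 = 41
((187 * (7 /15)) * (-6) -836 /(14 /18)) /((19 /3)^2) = -503514 /12635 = -39.85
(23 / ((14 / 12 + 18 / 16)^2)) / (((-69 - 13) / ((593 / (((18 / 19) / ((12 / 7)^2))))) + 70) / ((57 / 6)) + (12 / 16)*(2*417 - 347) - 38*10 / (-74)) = 419733787392 / 36203633225375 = 0.01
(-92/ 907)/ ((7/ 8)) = -736/ 6349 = -0.12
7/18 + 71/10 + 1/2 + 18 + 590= 55439/90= 615.99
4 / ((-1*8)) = -1 / 2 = -0.50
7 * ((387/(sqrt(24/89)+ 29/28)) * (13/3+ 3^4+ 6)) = 130516008/409 - 2831808 * sqrt(534)/409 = 159113.31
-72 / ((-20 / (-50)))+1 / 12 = -2159 / 12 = -179.92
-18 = -18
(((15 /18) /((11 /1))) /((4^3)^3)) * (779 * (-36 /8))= -11685 /11534336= -0.00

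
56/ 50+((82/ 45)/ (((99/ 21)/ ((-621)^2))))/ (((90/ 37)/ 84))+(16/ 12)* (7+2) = 283120252/ 55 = 5147640.95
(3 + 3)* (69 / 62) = 6.68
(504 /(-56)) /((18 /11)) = -11 /2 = -5.50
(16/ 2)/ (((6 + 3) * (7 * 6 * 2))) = 2/ 189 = 0.01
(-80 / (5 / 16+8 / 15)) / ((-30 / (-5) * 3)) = -3200 / 609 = -5.25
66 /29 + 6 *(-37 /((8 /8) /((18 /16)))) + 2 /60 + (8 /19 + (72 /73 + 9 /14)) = -245.39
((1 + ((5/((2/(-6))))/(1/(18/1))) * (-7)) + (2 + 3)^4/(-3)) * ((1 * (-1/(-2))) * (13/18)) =16406/27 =607.63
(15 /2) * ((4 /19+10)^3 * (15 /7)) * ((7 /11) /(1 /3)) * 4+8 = 9857471992 /75449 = 130650.80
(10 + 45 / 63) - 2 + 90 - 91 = 7.71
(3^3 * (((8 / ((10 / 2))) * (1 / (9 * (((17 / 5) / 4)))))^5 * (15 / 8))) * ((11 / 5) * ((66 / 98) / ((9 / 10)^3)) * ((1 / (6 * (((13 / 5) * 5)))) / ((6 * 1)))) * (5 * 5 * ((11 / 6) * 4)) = 0.02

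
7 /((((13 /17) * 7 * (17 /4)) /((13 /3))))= 4 /3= 1.33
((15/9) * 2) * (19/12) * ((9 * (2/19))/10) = 1/2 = 0.50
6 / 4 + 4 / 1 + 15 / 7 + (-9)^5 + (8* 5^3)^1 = -812579 / 14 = -58041.36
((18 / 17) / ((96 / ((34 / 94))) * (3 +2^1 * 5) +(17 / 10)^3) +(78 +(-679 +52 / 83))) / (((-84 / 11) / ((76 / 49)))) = 611752943582759 / 5016766270047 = 121.94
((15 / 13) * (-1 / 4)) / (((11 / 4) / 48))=-720 / 143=-5.03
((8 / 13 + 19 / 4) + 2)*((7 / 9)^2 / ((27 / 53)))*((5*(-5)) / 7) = -3552325 / 113724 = -31.24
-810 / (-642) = 135 / 107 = 1.26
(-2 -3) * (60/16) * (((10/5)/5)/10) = -0.75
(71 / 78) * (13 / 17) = 0.70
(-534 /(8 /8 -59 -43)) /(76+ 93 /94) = 0.07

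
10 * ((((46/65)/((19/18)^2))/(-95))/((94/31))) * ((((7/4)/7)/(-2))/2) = 57753/41908490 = 0.00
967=967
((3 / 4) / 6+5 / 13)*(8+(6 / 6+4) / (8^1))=3657 / 832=4.40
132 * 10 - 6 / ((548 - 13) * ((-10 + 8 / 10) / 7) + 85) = 5711682 / 4327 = 1320.01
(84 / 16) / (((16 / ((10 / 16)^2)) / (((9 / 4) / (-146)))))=-4725 / 2392064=-0.00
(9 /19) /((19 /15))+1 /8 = 1441 /2888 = 0.50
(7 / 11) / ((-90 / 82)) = -287 / 495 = -0.58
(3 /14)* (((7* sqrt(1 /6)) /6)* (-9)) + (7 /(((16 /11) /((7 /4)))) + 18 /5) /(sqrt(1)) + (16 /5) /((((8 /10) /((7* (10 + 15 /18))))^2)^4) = 717548412498706620810286753 /34398535680 - 3* sqrt(6) /8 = 20859853430211672.00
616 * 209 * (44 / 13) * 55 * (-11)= -3427165280 / 13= -263628098.46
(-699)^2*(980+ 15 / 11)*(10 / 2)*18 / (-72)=-26372238975 / 44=-599369067.61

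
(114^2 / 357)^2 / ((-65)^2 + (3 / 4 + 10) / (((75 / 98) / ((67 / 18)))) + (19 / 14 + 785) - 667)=50668804800 / 168104286259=0.30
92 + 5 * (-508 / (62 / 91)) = -112718 / 31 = -3636.06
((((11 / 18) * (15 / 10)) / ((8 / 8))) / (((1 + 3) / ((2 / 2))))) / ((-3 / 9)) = -11 / 16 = -0.69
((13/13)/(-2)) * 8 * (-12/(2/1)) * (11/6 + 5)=164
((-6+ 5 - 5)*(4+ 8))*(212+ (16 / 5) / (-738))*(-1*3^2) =28161504 / 205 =137373.19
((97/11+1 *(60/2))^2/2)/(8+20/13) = 2370277/30008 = 78.99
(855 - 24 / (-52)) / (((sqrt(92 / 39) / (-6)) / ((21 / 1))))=-700623* sqrt(897) / 299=-70179.36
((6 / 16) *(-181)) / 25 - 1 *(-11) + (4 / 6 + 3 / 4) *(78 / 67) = 9.93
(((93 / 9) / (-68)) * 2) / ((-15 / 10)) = 31 / 153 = 0.20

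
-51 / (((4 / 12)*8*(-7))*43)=153 / 2408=0.06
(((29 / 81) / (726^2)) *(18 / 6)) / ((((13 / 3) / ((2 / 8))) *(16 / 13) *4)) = 29 / 1214383104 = 0.00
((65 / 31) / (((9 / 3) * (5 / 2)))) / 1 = 26 / 93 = 0.28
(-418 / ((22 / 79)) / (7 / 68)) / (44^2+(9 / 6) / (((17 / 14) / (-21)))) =-91324 / 11963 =-7.63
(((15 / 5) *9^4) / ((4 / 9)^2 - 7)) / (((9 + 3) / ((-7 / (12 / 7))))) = 8680203 / 8816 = 984.60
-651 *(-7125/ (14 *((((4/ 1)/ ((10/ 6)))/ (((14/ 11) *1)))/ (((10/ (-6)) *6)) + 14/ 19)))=2203228125/ 3646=604286.38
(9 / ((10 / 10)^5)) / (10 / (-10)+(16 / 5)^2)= 0.97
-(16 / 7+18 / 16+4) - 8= -863 / 56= -15.41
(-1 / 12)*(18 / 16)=-3 / 32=-0.09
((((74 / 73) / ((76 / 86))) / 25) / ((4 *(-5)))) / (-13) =1591 / 9015500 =0.00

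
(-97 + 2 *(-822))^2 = 3031081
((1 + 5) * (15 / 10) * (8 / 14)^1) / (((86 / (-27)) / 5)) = -2430 / 301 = -8.07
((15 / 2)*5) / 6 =25 / 4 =6.25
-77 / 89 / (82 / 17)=-1309 / 7298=-0.18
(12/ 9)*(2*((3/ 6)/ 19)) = 4/ 57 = 0.07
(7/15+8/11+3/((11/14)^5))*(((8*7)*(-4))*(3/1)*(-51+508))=-2772776193376/805255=-3443351.73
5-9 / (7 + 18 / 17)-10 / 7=2354 / 959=2.45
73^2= 5329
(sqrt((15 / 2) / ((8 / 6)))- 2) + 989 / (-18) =-1025 / 18 + 3 * sqrt(10) / 4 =-54.57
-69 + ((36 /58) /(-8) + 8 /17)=-135293 /1972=-68.61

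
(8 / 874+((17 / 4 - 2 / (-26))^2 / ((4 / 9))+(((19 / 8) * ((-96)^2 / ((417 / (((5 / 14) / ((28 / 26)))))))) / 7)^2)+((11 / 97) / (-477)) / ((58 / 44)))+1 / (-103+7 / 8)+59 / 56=49.36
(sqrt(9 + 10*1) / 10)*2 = sqrt(19) / 5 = 0.87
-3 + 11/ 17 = -40/ 17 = -2.35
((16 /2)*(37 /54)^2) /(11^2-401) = -1369 /102060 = -0.01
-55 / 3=-18.33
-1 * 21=-21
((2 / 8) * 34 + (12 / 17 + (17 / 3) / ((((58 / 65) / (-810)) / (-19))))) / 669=96376127 / 659634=146.11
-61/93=-0.66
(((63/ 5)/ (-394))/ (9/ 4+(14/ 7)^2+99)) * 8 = -1008/ 414685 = -0.00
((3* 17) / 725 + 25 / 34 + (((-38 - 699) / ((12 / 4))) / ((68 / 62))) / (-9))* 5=8550134 / 66555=128.47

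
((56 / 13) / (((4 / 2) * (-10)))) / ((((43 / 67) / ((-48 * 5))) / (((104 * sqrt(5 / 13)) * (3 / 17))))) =1080576 * sqrt(65) / 9503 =916.75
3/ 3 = 1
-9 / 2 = -4.50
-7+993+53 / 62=61185 / 62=986.85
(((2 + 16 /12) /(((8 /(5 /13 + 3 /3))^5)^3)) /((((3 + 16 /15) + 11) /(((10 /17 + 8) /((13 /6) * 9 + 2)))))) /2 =375751316072734425 /2269948370138362980169051799552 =0.00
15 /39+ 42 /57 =1.12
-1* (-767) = 767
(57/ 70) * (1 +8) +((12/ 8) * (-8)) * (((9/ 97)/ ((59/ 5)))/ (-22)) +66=323156649/ 4406710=73.33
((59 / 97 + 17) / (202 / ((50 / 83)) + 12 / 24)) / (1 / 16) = 0.84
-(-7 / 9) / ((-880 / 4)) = -7 / 1980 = -0.00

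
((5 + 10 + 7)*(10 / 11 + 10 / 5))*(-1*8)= -512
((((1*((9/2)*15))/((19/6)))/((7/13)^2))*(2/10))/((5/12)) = 164268/4655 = 35.29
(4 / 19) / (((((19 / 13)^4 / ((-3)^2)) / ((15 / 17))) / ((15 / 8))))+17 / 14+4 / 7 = 728597125 / 294655781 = 2.47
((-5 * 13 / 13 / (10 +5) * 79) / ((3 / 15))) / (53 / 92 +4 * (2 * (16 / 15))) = -181700 / 12571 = -14.45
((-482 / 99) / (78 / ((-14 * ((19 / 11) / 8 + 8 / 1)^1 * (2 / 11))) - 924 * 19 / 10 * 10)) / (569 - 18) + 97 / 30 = 13062017408651 / 4039798569840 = 3.23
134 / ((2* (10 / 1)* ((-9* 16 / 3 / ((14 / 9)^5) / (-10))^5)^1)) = 28752511205595407473302080000 / 174449211009120179071170507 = 164.82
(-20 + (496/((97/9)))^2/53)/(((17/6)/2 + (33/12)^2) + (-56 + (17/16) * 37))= -238890144/92255245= -2.59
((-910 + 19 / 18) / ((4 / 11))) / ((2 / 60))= -899855 / 12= -74987.92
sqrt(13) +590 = 593.61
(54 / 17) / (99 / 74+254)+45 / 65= 2942883 / 4175795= 0.70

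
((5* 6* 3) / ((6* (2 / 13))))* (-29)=-5655 / 2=-2827.50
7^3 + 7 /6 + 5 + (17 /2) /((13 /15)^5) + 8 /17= 6949900192 /18935943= 367.02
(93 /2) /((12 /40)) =155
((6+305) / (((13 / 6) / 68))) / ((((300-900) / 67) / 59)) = -20899511 / 325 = -64306.19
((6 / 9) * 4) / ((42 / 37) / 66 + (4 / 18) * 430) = 9768 / 350083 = 0.03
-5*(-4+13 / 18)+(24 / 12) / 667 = 196801 / 12006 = 16.39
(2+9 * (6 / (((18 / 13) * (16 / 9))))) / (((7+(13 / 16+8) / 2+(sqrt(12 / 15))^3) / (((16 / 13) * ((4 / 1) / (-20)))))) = -111836000 / 215638657+3137536 * sqrt(5) / 215638657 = -0.49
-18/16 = -9/8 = -1.12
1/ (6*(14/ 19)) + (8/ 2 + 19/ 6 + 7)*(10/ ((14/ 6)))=5119/ 84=60.94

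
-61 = -61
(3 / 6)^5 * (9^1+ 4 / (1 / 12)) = 57 / 32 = 1.78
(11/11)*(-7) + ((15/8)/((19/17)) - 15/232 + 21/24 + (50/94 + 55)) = 10570097/207176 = 51.02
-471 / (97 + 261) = -471 / 358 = -1.32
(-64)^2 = 4096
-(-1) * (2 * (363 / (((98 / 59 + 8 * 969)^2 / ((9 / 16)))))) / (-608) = -11372427 / 1017914286582784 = -0.00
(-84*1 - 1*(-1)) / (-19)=83 / 19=4.37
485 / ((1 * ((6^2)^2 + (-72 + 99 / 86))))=41710 / 105363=0.40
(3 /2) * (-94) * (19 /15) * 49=-43757 /5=-8751.40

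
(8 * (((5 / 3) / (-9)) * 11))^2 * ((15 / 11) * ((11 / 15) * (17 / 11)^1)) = 299200 / 729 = 410.43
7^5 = 16807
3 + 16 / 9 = 43 / 9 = 4.78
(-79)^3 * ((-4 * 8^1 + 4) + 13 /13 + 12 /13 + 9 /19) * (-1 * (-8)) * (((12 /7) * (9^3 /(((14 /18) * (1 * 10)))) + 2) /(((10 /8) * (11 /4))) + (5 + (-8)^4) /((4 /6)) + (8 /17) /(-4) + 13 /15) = 2083788812533637008 /3328325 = 626077324940.81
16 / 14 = 8 / 7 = 1.14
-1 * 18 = -18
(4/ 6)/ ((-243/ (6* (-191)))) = 764/ 243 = 3.14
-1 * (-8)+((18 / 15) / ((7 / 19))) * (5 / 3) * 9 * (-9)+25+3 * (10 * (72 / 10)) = -1335 / 7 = -190.71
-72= -72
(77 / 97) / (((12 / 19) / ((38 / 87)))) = 27797 / 50634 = 0.55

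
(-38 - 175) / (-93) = 71 / 31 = 2.29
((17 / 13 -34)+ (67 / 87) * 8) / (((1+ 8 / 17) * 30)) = -510119 / 848250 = -0.60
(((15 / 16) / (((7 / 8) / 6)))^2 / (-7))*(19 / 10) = -7695 / 686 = -11.22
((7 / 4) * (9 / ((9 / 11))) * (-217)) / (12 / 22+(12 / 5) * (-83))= 918995 / 43704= 21.03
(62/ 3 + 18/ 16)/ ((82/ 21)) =3661/ 656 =5.58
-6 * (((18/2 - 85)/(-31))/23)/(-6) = 76/713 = 0.11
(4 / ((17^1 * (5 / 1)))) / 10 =2 / 425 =0.00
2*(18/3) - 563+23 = -528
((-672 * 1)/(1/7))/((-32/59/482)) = 4180386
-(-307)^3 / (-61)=-28934443 / 61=-474335.13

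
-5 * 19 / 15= -6.33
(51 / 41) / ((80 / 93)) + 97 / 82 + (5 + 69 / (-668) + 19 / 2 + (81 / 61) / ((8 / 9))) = 618799471 / 33413360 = 18.52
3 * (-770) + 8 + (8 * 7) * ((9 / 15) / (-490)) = -402862 / 175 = -2302.07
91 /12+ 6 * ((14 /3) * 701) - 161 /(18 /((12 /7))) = 78481 /4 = 19620.25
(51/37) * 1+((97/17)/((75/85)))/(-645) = 489836/357975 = 1.37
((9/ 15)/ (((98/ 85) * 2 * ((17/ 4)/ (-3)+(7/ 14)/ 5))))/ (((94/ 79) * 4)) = -765/ 18424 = -0.04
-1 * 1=-1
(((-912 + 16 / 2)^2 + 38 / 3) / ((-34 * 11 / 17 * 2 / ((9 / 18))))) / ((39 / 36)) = -1225843 / 143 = -8572.33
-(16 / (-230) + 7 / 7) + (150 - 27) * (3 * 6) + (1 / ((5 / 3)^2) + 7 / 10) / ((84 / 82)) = 106941239 / 48300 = 2214.10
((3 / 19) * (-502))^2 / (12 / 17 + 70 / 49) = 2943.45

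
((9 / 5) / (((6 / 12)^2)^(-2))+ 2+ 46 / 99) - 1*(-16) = 147131 / 7920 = 18.58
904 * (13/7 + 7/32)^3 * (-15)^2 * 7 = 2556347090625/200704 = 12736901.56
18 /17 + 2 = 52 /17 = 3.06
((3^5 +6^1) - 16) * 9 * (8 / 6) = 2796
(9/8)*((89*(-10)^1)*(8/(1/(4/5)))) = -6408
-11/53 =-0.21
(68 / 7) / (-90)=-34 / 315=-0.11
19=19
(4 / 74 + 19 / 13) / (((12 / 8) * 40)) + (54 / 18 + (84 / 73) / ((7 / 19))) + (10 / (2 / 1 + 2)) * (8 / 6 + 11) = 36.98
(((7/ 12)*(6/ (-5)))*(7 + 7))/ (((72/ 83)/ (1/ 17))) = -4067/ 6120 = -0.66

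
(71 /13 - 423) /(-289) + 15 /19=159487 /71383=2.23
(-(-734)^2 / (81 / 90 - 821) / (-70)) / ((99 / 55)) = -2693780 / 516663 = -5.21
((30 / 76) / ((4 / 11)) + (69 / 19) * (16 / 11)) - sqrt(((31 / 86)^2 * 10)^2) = 15669323 / 3091528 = 5.07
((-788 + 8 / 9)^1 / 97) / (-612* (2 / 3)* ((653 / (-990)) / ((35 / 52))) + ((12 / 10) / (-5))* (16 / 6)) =-3409175 / 167711448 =-0.02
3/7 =0.43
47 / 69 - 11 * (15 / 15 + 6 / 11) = -1126 / 69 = -16.32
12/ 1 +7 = 19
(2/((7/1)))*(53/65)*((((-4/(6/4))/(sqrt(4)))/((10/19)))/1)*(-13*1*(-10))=-8056/105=-76.72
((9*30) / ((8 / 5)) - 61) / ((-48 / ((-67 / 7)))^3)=129628853 / 151732224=0.85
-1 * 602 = -602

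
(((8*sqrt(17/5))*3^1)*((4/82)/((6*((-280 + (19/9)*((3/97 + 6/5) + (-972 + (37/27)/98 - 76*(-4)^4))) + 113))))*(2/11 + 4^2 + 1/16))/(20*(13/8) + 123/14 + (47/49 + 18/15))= -269670271815*sqrt(85)/800061418543522916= -0.00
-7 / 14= -1 / 2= -0.50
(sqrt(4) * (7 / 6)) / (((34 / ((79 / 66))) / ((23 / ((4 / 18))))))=8.50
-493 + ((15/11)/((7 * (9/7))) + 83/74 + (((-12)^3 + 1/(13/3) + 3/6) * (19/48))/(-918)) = -228937701071/466285248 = -490.98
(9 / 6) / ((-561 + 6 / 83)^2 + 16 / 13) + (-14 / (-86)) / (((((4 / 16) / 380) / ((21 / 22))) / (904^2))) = 5145324984163325222823 / 26656686426106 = 193021927.10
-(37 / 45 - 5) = 188 / 45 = 4.18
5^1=5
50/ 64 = 25/ 32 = 0.78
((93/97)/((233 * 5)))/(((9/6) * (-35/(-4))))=248/3955175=0.00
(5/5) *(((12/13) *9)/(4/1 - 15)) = -108/143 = -0.76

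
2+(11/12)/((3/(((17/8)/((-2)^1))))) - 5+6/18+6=1733/576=3.01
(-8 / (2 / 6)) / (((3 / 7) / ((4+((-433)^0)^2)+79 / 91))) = -4272 / 13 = -328.62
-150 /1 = -150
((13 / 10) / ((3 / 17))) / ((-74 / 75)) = -1105 / 148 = -7.47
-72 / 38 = -36 / 19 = -1.89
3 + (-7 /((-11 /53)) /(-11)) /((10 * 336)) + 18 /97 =17941579 /5633760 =3.18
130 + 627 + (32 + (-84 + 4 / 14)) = 4937 / 7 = 705.29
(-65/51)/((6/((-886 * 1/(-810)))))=-5759/24786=-0.23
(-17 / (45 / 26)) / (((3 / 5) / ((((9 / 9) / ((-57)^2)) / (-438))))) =221 / 19211337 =0.00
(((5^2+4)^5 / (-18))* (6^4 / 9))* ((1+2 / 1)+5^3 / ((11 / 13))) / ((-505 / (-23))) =-6257377247728 / 5555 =-1126440548.65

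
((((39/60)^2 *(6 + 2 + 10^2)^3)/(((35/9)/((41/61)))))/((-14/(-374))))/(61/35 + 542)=918133769124/203155925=4519.36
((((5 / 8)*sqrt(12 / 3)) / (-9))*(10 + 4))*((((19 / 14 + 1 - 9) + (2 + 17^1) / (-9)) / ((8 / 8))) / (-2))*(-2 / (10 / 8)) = 1103 / 81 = 13.62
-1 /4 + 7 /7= 3 /4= 0.75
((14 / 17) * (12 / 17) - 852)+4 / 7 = -1721264 / 2023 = -850.85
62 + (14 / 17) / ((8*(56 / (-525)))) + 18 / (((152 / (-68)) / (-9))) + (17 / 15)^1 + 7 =21960167 / 155040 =141.64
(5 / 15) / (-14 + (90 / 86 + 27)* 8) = 43 / 27138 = 0.00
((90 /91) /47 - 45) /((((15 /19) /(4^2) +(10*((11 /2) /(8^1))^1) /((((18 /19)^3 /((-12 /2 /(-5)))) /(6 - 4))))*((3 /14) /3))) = -3552781500 /109764317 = -32.37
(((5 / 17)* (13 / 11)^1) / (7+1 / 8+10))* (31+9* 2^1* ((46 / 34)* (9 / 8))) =46930 / 39593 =1.19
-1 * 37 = -37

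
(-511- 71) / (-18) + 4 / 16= 391 / 12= 32.58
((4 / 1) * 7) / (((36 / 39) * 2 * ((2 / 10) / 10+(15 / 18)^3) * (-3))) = -27300 / 3233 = -8.44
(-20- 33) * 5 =-265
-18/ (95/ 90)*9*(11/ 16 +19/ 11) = -309825/ 836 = -370.60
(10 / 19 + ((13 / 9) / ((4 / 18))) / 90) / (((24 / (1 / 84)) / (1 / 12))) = 2047 / 82736640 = 0.00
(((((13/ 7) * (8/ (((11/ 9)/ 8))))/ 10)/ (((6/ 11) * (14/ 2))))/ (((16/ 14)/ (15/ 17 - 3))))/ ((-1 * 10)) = 1404/ 2975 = 0.47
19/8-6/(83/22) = 521/664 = 0.78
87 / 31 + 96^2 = 9218.81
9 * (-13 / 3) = -39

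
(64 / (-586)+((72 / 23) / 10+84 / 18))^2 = 242392767556 / 10218177225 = 23.72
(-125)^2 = 15625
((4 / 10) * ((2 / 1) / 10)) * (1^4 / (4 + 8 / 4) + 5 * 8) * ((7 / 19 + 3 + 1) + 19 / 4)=55671 / 1900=29.30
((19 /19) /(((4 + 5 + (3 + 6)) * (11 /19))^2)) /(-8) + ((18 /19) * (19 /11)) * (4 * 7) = 14369687 /313632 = 45.82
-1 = -1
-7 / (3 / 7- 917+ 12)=49 / 6332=0.01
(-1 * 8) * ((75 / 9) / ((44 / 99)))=-150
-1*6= -6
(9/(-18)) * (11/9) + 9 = 151/18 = 8.39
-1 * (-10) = 10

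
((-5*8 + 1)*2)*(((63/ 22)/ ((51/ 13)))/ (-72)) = 1183/ 1496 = 0.79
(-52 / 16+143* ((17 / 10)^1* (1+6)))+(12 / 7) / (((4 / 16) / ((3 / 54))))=713509 / 420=1698.83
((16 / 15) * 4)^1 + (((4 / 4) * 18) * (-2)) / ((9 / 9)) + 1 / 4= -1889 / 60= -31.48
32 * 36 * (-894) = -1029888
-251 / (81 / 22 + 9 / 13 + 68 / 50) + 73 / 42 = -10340339 / 245994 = -42.03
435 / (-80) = -87 / 16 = -5.44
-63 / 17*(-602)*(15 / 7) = 81270 / 17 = 4780.59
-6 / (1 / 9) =-54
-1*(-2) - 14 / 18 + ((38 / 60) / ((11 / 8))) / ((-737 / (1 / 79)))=35224687 / 28820385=1.22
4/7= 0.57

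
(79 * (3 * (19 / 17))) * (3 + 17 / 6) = 52535 / 34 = 1545.15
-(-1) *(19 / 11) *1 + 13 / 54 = 1169 / 594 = 1.97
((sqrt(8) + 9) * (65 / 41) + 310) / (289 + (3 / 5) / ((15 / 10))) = 650 * sqrt(2) / 59327 + 66475 / 59327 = 1.14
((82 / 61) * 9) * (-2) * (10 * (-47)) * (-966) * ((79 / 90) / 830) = -294114156 / 25315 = -11618.18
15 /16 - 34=-529 /16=-33.06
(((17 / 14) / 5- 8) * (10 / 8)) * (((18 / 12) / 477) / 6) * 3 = -181 / 11872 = -0.02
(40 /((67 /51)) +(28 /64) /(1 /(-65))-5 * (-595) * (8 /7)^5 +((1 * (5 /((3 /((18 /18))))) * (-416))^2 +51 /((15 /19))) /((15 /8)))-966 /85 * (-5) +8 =7746510843382769 /29535181200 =262280.80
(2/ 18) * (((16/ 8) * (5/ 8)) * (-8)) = -10/ 9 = -1.11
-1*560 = -560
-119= -119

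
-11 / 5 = -2.20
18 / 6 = 3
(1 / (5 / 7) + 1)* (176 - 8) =2016 / 5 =403.20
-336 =-336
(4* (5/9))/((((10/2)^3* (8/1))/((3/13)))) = 1/1950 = 0.00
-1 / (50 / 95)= -19 / 10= -1.90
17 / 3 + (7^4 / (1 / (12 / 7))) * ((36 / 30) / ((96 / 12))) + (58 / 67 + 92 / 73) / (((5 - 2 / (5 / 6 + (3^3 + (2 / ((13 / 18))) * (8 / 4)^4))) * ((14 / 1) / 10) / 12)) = 626.73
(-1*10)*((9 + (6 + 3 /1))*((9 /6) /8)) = -135 /4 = -33.75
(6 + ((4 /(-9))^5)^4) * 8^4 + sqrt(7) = sqrt(7) + 298786790825382709583872 /12157665459056928801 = 24578.65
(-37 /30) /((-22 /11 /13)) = 481 /60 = 8.02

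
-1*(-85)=85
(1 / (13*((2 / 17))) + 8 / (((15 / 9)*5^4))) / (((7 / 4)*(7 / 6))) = 644988 / 1990625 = 0.32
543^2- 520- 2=294327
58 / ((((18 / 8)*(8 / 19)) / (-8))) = -4408 / 9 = -489.78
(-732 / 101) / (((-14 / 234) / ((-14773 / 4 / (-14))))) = 316304703 / 9898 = 31956.43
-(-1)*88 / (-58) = -44 / 29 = -1.52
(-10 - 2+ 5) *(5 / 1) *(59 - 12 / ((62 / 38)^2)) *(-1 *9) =16495605 / 961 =17165.04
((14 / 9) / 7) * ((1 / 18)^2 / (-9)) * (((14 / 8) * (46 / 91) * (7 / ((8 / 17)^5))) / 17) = -13446881 / 11179524096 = -0.00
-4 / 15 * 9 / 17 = -0.14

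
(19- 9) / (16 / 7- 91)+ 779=483689 / 621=778.89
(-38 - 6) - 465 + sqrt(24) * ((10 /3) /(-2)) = -509 - 10 * sqrt(6) /3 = -517.16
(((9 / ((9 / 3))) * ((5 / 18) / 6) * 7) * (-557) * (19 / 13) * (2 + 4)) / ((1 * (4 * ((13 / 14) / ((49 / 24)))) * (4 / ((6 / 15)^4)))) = -25409783 / 1521000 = -16.71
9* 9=81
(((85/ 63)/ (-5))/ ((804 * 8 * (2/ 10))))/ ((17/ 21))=-5/ 19296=-0.00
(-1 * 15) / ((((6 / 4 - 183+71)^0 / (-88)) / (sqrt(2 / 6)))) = 440 * sqrt(3) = 762.10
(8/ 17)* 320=150.59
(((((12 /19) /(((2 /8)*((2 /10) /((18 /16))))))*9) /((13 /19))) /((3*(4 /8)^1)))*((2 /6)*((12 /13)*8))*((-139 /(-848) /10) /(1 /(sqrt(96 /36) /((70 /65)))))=15012*sqrt(6) /4823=7.62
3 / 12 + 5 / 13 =33 / 52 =0.63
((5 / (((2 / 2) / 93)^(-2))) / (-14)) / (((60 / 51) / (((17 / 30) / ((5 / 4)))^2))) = -4913 / 681108750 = -0.00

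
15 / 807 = 5 / 269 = 0.02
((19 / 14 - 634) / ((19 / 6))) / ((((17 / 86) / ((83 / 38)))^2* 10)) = -19909120443 / 8162210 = -2439.18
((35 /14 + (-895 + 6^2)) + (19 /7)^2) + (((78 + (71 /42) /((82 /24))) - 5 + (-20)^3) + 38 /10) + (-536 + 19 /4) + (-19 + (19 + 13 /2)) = -373536901 /40180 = -9296.59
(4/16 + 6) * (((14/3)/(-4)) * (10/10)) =-175/24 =-7.29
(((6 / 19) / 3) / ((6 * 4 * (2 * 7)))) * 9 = 3 / 1064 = 0.00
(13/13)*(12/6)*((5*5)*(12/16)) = 75/2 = 37.50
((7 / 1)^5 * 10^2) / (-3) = -1680700 / 3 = -560233.33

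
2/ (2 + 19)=2/ 21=0.10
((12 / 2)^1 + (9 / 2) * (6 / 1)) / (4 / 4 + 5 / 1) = 5.50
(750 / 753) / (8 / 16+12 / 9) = 1500 / 2761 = 0.54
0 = 0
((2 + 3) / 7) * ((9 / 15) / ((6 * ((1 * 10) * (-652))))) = -1 / 91280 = -0.00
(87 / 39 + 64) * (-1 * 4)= -3444 / 13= -264.92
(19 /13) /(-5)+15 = 956 /65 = 14.71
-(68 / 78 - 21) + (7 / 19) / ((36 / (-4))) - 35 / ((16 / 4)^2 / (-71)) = 175.40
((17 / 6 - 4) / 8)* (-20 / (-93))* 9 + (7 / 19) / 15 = -9107 / 35340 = -0.26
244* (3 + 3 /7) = 5856 /7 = 836.57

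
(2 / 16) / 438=0.00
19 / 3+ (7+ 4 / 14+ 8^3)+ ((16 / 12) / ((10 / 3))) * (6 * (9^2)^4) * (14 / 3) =50622999086 / 105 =482123800.82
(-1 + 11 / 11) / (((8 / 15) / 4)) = 0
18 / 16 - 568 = -4535 / 8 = -566.88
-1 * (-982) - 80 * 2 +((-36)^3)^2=2176783158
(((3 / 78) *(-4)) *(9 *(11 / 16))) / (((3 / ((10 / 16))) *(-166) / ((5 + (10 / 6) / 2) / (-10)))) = -385 / 552448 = -0.00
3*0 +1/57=1/57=0.02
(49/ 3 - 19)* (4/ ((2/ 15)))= -80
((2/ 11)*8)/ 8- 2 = -20/ 11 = -1.82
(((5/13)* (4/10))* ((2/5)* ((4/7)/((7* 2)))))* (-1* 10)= -16/637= -0.03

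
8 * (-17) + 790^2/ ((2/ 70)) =21843364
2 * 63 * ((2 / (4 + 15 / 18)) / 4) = 378 / 29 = 13.03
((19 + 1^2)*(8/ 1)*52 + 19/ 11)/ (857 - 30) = 91539/ 9097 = 10.06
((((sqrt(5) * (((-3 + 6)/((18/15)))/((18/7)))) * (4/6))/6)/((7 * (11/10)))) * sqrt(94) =25 * sqrt(470)/1782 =0.30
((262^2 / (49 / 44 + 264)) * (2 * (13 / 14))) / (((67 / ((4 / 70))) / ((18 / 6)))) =235586208 / 191480975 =1.23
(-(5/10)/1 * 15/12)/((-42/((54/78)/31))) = 15/45136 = 0.00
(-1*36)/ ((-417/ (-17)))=-204/ 139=-1.47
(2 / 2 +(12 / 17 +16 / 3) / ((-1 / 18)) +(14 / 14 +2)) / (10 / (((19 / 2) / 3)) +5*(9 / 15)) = -17.00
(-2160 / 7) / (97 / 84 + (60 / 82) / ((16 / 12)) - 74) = 4.27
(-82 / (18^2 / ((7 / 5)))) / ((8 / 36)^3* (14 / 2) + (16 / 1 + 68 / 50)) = -1845 / 90796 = -0.02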